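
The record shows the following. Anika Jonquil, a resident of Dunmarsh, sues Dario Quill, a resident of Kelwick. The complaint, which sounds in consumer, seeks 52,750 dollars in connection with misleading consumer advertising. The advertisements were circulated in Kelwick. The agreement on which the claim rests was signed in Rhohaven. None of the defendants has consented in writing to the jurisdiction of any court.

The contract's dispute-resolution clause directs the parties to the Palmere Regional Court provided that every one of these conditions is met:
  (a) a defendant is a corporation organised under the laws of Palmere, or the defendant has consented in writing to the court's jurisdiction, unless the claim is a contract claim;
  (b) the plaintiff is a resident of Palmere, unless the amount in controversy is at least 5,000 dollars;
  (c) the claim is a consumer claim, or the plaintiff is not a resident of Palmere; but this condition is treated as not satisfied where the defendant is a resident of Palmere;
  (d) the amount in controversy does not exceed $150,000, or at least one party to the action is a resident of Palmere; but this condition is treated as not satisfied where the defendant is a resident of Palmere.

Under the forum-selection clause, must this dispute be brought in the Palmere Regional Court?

No

The Palmere Regional Court:
  (a) No defendant is a corporation; no such written consent has been filed — none of the alternatives is met. The proviso offers no rescue either, since the claim is a consumer claim, not a contract claim. Fails.
  (b) The plaintiff resides in Dunmarsh, not Palmere. The proviso rescues it, though: the amount in controversy is 52,750 dollars, which meets the USD 5,000 floor. Condition met.
  (c) The claim is a consumer claim, so one alternative holds. The exception is not triggered, since the defendant resides in Kelwick, not Palmere. Condition met.
  (d) The amount in controversy is $52,750, within the 150,000 dollars ceiling, so this disjunct is met. The exception is not triggered, since the defendant resides in Kelwick, not Palmere. Satisfied.
  → Forum clause is not triggered.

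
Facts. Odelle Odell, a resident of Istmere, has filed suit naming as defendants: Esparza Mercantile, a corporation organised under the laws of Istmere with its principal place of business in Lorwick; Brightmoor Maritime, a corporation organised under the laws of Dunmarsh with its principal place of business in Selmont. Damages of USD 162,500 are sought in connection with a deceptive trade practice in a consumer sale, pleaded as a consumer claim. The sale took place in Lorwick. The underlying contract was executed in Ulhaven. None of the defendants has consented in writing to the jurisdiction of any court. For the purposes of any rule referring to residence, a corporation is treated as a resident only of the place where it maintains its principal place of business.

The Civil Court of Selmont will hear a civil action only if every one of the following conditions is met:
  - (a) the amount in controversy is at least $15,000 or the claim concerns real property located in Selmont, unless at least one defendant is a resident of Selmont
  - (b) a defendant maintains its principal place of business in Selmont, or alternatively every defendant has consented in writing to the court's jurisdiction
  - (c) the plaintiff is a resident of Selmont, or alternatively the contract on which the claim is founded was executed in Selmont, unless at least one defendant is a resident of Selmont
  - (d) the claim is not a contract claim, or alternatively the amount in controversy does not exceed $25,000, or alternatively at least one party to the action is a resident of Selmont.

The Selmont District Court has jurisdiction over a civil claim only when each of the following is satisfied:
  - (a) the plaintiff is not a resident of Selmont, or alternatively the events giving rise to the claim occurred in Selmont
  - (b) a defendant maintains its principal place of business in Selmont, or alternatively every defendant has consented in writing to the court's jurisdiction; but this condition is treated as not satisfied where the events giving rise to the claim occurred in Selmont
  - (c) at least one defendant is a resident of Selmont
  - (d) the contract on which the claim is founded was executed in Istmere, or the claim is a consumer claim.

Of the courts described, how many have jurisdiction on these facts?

2

The Civil Court of Selmont:
  (a) The amount in controversy is USD 162,500, which meets the $15,000 floor, so this disjunct is met. Met.
  (b) Brightmoor Maritime has its principal place of business in Selmont, which satisfies one of the alternatives. Condition met.
  (c) The plaintiff resides in Istmere, not Selmont; the contract was executed in Ulhaven, not Selmont — no alternative holds. The proviso rescues it, though: Brightmoor Maritime resides in Selmont. Condition met.
  (d) The claim is a consumer claim, not a contract claim, which satisfies one of the alternatives. Satisfied.
  → Every requirement is satisfied — jurisdiction.
The Selmont District Court:
  (a) The plaintiff resides in Istmere, which is not Selmont, so this disjunct is met. Met.
  (b) Brightmoor Maritime has its principal place of business in Selmont — that alternative is enough. The carve-out does not apply: the operative events occurred in Lorwick, not Selmont. Condition met.
  (c) Brightmoor Maritime resides in Selmont. Satisfied.
  (d) The claim is a consumer claim, so one alternative holds. Satisfied.
  → All conditions met; jurisdiction exists.
Courts with jurisdiction: the Civil Court of Selmont, the Selmont District Court — 2 in total.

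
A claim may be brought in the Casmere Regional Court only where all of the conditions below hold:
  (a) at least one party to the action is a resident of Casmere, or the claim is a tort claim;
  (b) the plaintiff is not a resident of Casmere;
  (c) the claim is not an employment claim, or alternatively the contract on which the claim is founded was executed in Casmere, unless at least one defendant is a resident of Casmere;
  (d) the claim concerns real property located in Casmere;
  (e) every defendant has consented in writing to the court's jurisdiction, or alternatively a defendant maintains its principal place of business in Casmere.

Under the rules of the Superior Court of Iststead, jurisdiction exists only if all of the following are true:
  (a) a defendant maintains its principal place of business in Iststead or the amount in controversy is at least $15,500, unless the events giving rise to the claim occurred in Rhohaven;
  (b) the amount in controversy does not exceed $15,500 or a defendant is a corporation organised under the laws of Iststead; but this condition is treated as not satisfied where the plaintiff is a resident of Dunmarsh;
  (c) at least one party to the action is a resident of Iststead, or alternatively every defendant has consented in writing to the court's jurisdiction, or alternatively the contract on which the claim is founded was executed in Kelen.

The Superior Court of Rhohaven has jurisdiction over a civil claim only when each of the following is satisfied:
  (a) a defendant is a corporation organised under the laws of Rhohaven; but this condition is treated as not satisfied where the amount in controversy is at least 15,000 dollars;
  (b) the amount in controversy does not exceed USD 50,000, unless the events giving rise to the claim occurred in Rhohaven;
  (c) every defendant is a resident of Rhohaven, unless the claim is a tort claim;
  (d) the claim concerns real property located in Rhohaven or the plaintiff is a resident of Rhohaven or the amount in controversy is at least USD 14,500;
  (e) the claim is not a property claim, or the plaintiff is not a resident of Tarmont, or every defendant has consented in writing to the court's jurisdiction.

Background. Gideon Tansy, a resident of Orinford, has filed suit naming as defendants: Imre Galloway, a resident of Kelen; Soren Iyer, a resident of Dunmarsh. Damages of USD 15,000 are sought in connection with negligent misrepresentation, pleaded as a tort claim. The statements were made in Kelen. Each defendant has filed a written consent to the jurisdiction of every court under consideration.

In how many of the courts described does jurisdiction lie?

The Casmere Regional Court:
  (a) The claim is a tort claim, which satisfies one of the alternatives. Condition met.
  (b) The plaintiff resides in Orinford, which is not Casmere. Condition met.
  (c) The claim is a tort claim, not an employment claim, so one alternative holds. Met.
  (d) The claim does not concern real property. Not met.
  (e) Every defendant has filed written consent, so this disjunct is met. Condition met.
  → The court lacks jurisdiction.
The Superior Court of Iststead:
  (a) No defendant is a corporation; the amount in controversy is $15,000, below the $15,500 floor — none of the alternatives is met. The proviso offers no rescue either, since the operative events occurred in Kelen, not Rhohaven. Not met.
  (b) The amount in controversy is $15,000, within the 15,500 dollars ceiling — that alternative is enough. The exception is not triggered, since the plaintiff resides in Orinford, not Dunmarsh. Satisfied.
  (c) Every defendant has filed written consent, which satisfies one of the alternatives. Met.
  → The court lacks jurisdiction.
The Superior Court of Rhohaven:
  (a) No defendant is a corporation. Condition not met.
  (b) The amount in controversy is 15,000 dollars, within the USD 50,000 ceiling. Satisfied.
  (c) The defendants reside as follows — Imre Galloway in Kelen, Soren Iyer in Dunmarsh — not all in Rhohaven. The proviso rescues it, though: the claim is a tort claim. Met.
  (d) The amount in controversy is 15,000 dollars, which meets the USD 14,500 floor, which satisfies one of the alternatives. Met.
  (e) The claim is a tort claim, not a property claim, so this disjunct is met. Satisfied.
  → Not every requirement is met — no jurisdiction.
No court satisfies all of its conditions.

0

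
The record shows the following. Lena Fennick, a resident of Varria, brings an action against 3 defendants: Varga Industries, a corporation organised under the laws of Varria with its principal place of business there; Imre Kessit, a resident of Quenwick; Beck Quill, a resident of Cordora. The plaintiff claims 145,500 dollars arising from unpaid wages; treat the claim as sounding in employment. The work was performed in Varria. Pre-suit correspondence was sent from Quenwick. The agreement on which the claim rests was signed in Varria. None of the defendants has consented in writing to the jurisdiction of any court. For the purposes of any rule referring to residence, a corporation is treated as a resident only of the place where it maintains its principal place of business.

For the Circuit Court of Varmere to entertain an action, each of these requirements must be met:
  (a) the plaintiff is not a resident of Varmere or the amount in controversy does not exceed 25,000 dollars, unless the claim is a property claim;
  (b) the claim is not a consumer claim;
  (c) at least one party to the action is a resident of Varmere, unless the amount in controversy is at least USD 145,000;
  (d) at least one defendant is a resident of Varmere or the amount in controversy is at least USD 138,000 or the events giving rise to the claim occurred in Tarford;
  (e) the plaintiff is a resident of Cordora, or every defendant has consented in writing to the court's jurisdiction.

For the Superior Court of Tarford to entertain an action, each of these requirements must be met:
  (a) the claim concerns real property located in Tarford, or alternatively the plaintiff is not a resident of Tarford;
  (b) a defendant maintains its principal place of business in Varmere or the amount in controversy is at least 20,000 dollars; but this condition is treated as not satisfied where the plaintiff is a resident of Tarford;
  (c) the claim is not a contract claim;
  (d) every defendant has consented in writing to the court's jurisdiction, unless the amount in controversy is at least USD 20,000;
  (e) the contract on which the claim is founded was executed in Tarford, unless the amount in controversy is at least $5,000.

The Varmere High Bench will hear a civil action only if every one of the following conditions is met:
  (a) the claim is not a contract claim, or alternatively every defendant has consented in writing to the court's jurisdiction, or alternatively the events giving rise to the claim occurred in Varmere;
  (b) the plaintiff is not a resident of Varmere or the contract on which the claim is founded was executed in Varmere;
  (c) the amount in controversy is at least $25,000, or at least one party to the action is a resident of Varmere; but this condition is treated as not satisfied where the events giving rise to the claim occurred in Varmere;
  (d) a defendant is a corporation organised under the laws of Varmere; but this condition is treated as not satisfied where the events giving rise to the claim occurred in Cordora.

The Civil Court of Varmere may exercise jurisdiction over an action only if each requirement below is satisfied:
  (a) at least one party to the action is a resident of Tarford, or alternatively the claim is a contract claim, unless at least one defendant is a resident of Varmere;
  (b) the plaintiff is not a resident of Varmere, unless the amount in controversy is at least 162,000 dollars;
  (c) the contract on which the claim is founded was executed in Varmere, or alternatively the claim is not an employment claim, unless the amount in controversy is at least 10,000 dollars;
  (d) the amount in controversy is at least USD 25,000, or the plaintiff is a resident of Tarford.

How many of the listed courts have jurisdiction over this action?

The Circuit Court of Varmere:
  (a) The plaintiff resides in Varria, which is not Varmere — that alternative is enough. Met.
  (b) The claim is an employment claim, not a consumer claim. Satisfied.
  (c) No party resides in Varmere. But the amount in controversy is $145,500, which meets the $145,000 floor, and the 'unless' clause therefore excuses the requirement. Condition met.
  (d) The amount in controversy is $145,500, which meets the 138,000 dollars floor, so one alternative holds. Satisfied.
  (e) The plaintiff resides in Varria, not Cordora; no such written consent has been filed — no alternative holds. Fails.
  → Not every requirement is met — no jurisdiction.
The Superior Court of Tarford:
  (a) The plaintiff resides in Varria, which is not Tarford, which satisfies one of the alternatives. Condition met.
  (b) The amount in controversy is 145,500 dollars, which meets the 20,000 dollars floor, which satisfies one of the alternatives. And the carve-out is inapplicable — the plaintiff resides in Varria, not Tarford. Met.
  (c) The claim is an employment claim, not a contract claim. Satisfied.
  (d) No such written consent has been filed. The proviso rescues it, though: the amount in controversy is USD 145,500, which meets the 20,000 dollars floor. Met.
  (e) The contract was executed in Varria, not Tarford. But the amount in controversy is $145,500, which meets the 5,000 dollars floor, and the 'unless' clause therefore excuses the requirement. Condition met.
  → Jurisdiction lies.
The Varmere High Bench:
  (a) The claim is an employment claim, not a contract claim, which satisfies one of the alternatives. Met.
  (b) The plaintiff resides in Varria, which is not Varmere, which satisfies one of the alternatives. Satisfied.
  (c) The amount in controversy is 145,500 dollars, which meets the 25,000 dollars floor, so this disjunct is met. And the carve-out is inapplicable — the operative events occurred in Varria, not Varmere. Satisfied.
  (d) The corporate defendant(s) are organised in Varria, not Varmere. Fails.
  → No jurisdiction.
The Civil Court of Varmere:
  (a) No party resides in Tarford; the claim is an employment claim, not a contract claim — no alternative holds. And no defendant resides in Varmere (they reside in Varria, Quenwick, Cordora), so the proviso does not save it. Not satisfied.
  (b) The plaintiff resides in Varria, which is not Varmere. Satisfied.
  (c) The contract was executed in Varria, not Varmere; the claim is an employment claim — every alternative fails. The proviso rescues it, though: the amount in controversy is $145,500, which meets the USD 10,000 floor. Met.
  (d) The amount in controversy is USD 145,500, which meets the USD 25,000 floor, which satisfies one of the alternatives. Met.
  → No jurisdiction.
Courts with jurisdiction: the Superior Court of Tarford — 1 in total.

1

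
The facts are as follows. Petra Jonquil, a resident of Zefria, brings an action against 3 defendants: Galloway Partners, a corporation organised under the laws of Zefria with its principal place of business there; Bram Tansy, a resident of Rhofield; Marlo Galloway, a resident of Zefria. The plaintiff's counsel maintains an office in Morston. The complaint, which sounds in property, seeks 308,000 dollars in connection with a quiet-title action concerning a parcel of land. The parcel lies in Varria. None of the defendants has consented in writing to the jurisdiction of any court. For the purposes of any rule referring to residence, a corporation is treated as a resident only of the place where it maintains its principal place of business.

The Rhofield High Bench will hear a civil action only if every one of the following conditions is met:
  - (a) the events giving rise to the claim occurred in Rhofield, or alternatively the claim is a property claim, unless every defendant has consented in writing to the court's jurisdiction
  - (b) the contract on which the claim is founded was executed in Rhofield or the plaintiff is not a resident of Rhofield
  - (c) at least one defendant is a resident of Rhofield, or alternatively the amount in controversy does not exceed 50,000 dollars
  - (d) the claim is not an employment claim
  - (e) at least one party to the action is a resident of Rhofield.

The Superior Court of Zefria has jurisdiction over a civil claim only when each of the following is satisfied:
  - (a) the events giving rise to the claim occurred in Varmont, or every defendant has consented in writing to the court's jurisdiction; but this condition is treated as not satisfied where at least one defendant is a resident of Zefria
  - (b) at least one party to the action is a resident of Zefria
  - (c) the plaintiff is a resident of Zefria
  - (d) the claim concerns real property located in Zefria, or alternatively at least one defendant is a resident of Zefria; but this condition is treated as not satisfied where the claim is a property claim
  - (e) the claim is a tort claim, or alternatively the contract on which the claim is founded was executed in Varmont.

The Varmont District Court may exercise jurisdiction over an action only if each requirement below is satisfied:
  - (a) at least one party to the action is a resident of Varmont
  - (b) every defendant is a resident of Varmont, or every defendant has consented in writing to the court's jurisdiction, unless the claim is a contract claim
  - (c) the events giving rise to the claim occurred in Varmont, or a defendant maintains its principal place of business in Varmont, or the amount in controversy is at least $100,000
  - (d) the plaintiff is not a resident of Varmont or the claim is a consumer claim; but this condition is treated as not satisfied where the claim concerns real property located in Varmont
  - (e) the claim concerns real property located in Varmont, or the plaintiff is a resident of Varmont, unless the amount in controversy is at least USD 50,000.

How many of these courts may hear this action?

The Rhofield High Bench:
  (a) The claim is a property claim, so this disjunct is met. Satisfied.
  (b) The plaintiff resides in Zefria, which is not Rhofield, which satisfies one of the alternatives. Satisfied.
  (c) Bram Tansy resides in Rhofield, so this disjunct is met. Met.
  (d) The claim is a property claim, not an employment claim. Met.
  (e) Bram Tansy resides in Rhofield. Condition met.
  → Jurisdiction lies.
The Superior Court of Zefria:
  (a) The operative events occurred in Varria, not Varmont; no such written consent has been filed — every alternative fails. Not met.
  (b) Petra Jonquil resides in Zefria. Met.
  (c) The plaintiff resides in Zefria. Met.
  (d) Galloway Partners resides in Zefria — that alternative is enough. However, the claim is a property claim, which falls within the stated exception and so defeats the condition. Condition not met.
  (e) The claim is a property claim, not a tort claim; no contract (and hence no place of execution) is alleged — no alternative holds. Fails.
  → No jurisdiction.
The Varmont District Court:
  (a) No party resides in Varmont. Fails.
  (b) The defendants reside as follows — Galloway Partners in Zefria, Bram Tansy in Rhofield, Marlo Galloway in Zefria — not all in Varmont; no such written consent has been filed — none of the alternatives is met. Nor does the 'unless' clause help: the claim is a property claim, not a contract claim. Fails.
  (c) The amount in controversy is 308,000 dollars, which meets the USD 100,000 floor, so this disjunct is met. Condition met.
  (d) The plaintiff resides in Zefria, which is not Varmont, which satisfies one of the alternatives. The exception is not triggered, since the property lies in Varria, not Varmont. Met.
  (e) The property lies in Varria, not Varmont; the plaintiff resides in Zefria, not Varmont — every alternative fails. The proviso rescues it, though: the amount in controversy is $308,000, which meets the USD 50,000 floor. Condition met.
  → At least one condition fails; no jurisdiction.
Courts with jurisdiction: the Rhofield High Bench — 1 in total.

1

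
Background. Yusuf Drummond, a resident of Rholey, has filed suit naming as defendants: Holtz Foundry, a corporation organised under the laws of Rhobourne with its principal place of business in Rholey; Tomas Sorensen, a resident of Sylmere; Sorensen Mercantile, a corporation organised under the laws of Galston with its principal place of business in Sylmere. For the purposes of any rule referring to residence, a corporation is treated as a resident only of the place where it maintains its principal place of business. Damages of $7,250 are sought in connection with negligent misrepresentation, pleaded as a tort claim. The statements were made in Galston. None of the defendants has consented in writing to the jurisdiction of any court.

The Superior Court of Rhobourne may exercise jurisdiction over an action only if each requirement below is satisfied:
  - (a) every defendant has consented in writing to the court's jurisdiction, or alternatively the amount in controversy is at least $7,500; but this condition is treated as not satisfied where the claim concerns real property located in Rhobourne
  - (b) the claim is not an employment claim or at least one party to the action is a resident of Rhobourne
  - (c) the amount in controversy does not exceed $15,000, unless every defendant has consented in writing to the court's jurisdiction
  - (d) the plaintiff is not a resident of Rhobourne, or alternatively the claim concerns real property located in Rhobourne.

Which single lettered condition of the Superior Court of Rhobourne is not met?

The Superior Court of Rhobourne:
  (a) No such written consent has been filed; the amount in controversy is $7,250, below the USD 7,500 floor — none of the alternatives is met. Condition not met.
  (b) The claim is a tort claim, not an employment claim, so this disjunct is met. Condition met.
  (c) The amount in controversy is 7,250 dollars, within the $15,000 ceiling. Satisfied.
  (d) The plaintiff resides in Rholey, which is not Rhobourne — that alternative is enough. Satisfied.
Only condition (a) fails.

(a)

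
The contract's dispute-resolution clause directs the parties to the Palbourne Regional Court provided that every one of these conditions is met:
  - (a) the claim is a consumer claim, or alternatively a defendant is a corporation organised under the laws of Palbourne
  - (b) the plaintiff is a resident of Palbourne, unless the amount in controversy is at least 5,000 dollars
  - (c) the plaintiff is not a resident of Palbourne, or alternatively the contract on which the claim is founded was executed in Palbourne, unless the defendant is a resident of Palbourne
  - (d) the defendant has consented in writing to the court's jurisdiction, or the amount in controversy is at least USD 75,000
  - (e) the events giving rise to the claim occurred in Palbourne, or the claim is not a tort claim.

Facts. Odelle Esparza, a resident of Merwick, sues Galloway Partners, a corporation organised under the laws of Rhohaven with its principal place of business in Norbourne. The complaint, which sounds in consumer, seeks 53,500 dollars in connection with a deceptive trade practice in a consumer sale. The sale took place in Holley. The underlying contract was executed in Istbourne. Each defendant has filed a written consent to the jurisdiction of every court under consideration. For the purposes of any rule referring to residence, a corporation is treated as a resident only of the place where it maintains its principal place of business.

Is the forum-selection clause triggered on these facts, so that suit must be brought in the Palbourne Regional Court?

The Palbourne Regional Court:
  (a) The claim is a consumer claim, so this disjunct is met. Met.
  (b) The plaintiff resides in Merwick, not Palbourne. However, the amount in controversy is USD 53,500, which meets the 5,000 dollars floor, so the 'unless' proviso supplies this condition. Condition met.
  (c) The plaintiff resides in Merwick, which is not Palbourne, so one alternative holds. Satisfied.
  (d) Every defendant has filed written consent, so this disjunct is met. Satisfied.
  (e) The claim is a consumer claim, not a tort claim — that alternative is enough. Condition met.
  → The clause applies.

Yes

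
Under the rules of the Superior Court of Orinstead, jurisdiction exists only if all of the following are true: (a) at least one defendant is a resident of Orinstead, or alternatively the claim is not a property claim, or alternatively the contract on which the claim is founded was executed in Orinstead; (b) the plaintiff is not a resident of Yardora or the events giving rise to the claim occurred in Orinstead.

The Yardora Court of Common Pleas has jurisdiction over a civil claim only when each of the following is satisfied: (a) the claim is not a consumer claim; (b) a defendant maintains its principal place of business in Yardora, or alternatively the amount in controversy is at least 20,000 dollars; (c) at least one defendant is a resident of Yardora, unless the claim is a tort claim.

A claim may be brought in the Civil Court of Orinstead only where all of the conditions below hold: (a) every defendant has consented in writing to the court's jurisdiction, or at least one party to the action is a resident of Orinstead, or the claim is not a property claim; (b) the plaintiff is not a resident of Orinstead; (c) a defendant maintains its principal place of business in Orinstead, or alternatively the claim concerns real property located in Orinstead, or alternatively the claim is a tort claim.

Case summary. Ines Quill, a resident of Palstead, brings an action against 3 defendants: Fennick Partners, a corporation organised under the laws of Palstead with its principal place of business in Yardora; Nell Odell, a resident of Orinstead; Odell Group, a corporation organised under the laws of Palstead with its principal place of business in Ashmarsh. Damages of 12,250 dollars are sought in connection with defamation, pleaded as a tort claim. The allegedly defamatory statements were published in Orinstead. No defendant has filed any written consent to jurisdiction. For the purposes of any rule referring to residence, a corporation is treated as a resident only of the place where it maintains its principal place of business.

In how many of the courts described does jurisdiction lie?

3

The Superior Court of Orinstead:
  (a) Nell Odell resides in Orinstead, so one alternative holds. Condition met.
  (b) The plaintiff resides in Palstead, which is not Yardora — that alternative is enough. Met.
  → All conditions met; jurisdiction exists.
The Yardora Court of Common Pleas:
  (a) The claim is a tort claim, not a consumer claim. Satisfied.
  (b) Fennick Partners has its principal place of business in Yardora, so this disjunct is met. Condition met.
  (c) Fennick Partners resides in Yardora. Met.
  → Jurisdiction lies.
The Civil Court of Orinstead:
  (a) Nell Odell resides in Orinstead — that alternative is enough. Condition met.
  (b) The plaintiff resides in Palstead, which is not Orinstead. Met.
  (c) The claim is a tort claim, so this disjunct is met. Condition met.
  → Every requirement is satisfied — jurisdiction.
Courts with jurisdiction: the Superior Court of Orinstead, the Yardora Court of Common Pleas, the Civil Court of Orinstead — 3 in total.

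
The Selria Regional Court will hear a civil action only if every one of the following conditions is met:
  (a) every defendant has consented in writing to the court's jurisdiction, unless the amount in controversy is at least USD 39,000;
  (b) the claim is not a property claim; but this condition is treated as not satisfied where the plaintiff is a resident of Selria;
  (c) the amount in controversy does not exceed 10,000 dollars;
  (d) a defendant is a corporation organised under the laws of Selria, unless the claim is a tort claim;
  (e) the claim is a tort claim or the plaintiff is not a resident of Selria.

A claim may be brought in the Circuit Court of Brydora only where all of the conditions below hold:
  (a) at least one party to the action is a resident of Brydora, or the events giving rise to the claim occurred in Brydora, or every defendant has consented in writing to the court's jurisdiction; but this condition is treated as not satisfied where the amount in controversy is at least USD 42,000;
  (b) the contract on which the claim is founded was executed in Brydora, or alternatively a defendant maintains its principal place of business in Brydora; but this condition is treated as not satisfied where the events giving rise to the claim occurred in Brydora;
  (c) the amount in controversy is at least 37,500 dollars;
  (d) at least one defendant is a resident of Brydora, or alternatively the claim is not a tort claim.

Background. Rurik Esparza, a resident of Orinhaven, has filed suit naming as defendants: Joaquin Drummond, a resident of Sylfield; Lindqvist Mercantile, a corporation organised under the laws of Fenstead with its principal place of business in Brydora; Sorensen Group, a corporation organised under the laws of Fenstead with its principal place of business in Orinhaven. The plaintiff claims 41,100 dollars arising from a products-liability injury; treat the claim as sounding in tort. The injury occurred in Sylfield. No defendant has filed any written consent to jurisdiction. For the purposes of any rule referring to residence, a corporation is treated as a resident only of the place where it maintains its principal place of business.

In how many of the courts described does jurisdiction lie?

The Selria Regional Court:
  (a) No such written consent has been filed. However, the amount in controversy is $41,100, which meets the USD 39,000 floor, so the 'unless' proviso supplies this condition. Satisfied.
  (b) The claim is a tort claim, not a property claim. The exception is not triggered, since the plaintiff resides in Orinhaven, not Selria. Met.
  (c) The amount in controversy is $41,100, above the 10,000 dollars ceiling. Condition not met.
  (d) The corporate defendant(s) are organised in Fenstead, not Selria. The proviso rescues it, though: the claim is a tort claim. Satisfied.
  (e) The claim is a tort claim, so this disjunct is met. Met.
  → No jurisdiction.
The Circuit Court of Brydora:
  (a) Lindqvist Mercantile resides in Brydora — that alternative is enough. And the carve-out is inapplicable — the amount in controversy is 41,100 dollars, below the 42,000 dollars floor. Condition met.
  (b) Lindqvist Mercantile has its principal place of business in Brydora, so one alternative holds. And the carve-out is inapplicable — the operative events occurred in Sylfield, not Brydora. Condition met.
  (c) The amount in controversy is 41,100 dollars, which meets the $37,500 floor. Condition met.
  (d) Lindqvist Mercantile resides in Brydora, so this disjunct is met. Satisfied.
  → Every requirement is satisfied — jurisdiction.
Courts with jurisdiction: the Circuit Court of Brydora — 1 in total.

1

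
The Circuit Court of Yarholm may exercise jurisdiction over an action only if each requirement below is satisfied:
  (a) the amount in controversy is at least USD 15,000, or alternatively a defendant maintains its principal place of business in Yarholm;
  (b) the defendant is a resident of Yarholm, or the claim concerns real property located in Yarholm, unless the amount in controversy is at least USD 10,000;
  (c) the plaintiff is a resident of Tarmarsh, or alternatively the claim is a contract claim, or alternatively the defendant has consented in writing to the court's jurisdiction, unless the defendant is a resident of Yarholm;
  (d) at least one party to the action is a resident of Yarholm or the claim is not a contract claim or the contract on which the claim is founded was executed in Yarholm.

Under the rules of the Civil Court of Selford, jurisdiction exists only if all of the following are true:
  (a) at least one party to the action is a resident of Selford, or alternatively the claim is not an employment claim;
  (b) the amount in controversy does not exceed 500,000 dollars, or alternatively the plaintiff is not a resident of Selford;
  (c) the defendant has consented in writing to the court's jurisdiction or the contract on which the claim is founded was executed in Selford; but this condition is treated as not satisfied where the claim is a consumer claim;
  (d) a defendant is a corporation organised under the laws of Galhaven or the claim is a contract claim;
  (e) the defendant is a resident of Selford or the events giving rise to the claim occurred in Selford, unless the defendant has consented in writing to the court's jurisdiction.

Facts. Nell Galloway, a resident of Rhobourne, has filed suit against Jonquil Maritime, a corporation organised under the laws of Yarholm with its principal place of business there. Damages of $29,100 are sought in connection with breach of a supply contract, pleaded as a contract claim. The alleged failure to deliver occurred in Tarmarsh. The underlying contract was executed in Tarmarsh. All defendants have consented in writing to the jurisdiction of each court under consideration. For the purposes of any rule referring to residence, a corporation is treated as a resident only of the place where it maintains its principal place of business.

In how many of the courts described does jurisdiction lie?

2

The Circuit Court of Yarholm:
  (a) The amount in controversy is $29,100, which meets the $15,000 floor, so this disjunct is met. Satisfied.
  (b) The defendant resides in Yarholm, so this disjunct is met. Met.
  (c) The claim is a contract claim, so one alternative holds. Met.
  (d) Jonquil Maritime resides in Yarholm, so one alternative holds. Satisfied.
  → The court has jurisdiction.
The Civil Court of Selford:
  (a) The claim is a contract claim, not an employment claim, so this disjunct is met. Met.
  (b) The amount in controversy is USD 29,100, within the $500,000 ceiling, so this disjunct is met. Met.
  (c) Every defendant has filed written consent, so one alternative holds. The exception is not triggered, since the claim is a contract claim, not a consumer claim. Condition met.
  (d) The claim is a contract claim, so one alternative holds. Met.
  (e) The defendant resides in Yarholm, not Selford; the operative events occurred in Tarmarsh, not Selford — every alternative fails. But every defendant has filed written consent, and the 'unless' clause therefore excuses the requirement. Met.
  → The court has jurisdiction.
Courts with jurisdiction: the Circuit Court of Yarholm, the Civil Court of Selford — 2 in total.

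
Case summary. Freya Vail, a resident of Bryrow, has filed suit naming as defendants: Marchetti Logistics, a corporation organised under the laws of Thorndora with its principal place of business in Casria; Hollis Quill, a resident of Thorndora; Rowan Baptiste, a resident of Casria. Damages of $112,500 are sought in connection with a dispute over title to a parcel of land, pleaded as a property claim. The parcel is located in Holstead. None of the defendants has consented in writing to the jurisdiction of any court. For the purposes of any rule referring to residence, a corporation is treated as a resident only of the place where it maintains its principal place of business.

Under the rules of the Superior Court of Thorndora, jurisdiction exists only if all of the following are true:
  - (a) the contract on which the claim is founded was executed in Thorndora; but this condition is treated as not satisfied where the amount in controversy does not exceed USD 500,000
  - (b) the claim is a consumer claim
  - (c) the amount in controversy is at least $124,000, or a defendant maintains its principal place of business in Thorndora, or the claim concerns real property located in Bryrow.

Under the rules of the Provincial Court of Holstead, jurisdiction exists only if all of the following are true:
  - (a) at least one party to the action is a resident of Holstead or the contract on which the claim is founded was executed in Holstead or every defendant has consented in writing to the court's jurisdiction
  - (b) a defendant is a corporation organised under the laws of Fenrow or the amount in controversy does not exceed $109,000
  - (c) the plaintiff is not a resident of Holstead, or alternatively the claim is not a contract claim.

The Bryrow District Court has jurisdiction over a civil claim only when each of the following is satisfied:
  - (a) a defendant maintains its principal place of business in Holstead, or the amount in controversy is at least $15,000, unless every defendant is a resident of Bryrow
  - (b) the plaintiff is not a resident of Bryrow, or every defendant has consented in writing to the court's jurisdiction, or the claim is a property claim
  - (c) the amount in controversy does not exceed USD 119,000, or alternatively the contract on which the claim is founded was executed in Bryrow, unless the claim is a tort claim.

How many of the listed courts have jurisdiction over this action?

1

The Superior Court of Thorndora:
  (a) No contract (and hence no place of execution) is alleged. Fails.
  (b) The claim is a property claim, not a consumer claim. Not satisfied.
  (c) The amount in controversy is 112,500 dollars, below the 124,000 dollars floor; the corporate defendant(s) have their principal place of business in Casria, not Thorndora; the property lies in Holstead, not Bryrow — every alternative fails. Fails.
  → The court lacks jurisdiction.
The Provincial Court of Holstead:
  (a) No party resides in Holstead; no contract (and hence no place of execution) is alleged; no such written consent has been filed — no alternative holds. Fails.
  (b) The corporate defendant(s) are organised in Thorndora, not Fenrow; the amount in controversy is 112,500 dollars, above the 109,000 dollars ceiling — every alternative fails. Not satisfied.
  (c) The plaintiff resides in Bryrow, which is not Holstead, which satisfies one of the alternatives. Satisfied.
  → At least one condition fails; no jurisdiction.
The Bryrow District Court:
  (a) The amount in controversy is $112,500, which meets the $15,000 floor, so one alternative holds. Met.
  (b) The claim is a property claim, which satisfies one of the alternatives. Met.
  (c) The amount in controversy is $112,500, within the USD 119,000 ceiling, so one alternative holds. Satisfied.
  → Jurisdiction lies.
Courts with jurisdiction: the Bryrow District Court — 1 in total.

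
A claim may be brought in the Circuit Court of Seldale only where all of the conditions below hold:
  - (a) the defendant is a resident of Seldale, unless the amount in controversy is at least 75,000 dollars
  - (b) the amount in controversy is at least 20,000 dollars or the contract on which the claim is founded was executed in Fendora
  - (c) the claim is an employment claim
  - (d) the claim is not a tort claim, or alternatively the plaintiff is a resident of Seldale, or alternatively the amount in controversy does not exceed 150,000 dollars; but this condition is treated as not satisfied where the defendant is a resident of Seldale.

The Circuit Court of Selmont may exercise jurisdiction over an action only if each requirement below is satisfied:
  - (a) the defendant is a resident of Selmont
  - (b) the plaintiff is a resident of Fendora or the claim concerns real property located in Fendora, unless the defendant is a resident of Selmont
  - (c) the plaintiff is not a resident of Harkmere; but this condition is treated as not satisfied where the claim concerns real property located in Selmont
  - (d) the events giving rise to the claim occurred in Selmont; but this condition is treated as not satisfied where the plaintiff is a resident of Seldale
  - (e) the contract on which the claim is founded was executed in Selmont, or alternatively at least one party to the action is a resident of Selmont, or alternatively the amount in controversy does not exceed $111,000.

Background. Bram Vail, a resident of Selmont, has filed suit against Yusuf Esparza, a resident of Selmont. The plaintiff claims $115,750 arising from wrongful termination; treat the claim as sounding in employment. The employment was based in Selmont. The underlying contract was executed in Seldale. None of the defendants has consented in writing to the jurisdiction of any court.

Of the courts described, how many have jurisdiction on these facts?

The Circuit Court of Seldale:
  (a) The defendant resides in Selmont, not Seldale. The proviso rescues it, though: the amount in controversy is $115,750, which meets the $75,000 floor. Met.
  (b) The amount in controversy is 115,750 dollars, which meets the $20,000 floor, so this disjunct is met. Met.
  (c) The claim is an employment claim. Condition met.
  (d) The claim is an employment claim, not a tort claim, so this disjunct is met. And the carve-out is inapplicable — the defendant resides in Selmont, not Seldale. Met.
  → Jurisdiction lies.
The Circuit Court of Selmont:
  (a) The defendant resides in Selmont. Satisfied.
  (b) The plaintiff resides in Selmont, not Fendora; the claim does not concern real property — no alternative holds. However, the defendant resides in Selmont, so the 'unless' proviso supplies this condition. Met.
  (c) The plaintiff resides in Selmont, which is not Harkmere. And the carve-out is inapplicable — the claim does not concern real property. Met.
  (d) The operative events occurred in Selmont. The exception is not triggered, since the plaintiff resides in Selmont, not Seldale. Satisfied.
  (e) Bram Vail resides in Selmont — that alternative is enough. Met.
  → Every requirement is satisfied — jurisdiction.
Courts with jurisdiction: the Circuit Court of Seldale, the Circuit Court of Selmont — 2 in total.

2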